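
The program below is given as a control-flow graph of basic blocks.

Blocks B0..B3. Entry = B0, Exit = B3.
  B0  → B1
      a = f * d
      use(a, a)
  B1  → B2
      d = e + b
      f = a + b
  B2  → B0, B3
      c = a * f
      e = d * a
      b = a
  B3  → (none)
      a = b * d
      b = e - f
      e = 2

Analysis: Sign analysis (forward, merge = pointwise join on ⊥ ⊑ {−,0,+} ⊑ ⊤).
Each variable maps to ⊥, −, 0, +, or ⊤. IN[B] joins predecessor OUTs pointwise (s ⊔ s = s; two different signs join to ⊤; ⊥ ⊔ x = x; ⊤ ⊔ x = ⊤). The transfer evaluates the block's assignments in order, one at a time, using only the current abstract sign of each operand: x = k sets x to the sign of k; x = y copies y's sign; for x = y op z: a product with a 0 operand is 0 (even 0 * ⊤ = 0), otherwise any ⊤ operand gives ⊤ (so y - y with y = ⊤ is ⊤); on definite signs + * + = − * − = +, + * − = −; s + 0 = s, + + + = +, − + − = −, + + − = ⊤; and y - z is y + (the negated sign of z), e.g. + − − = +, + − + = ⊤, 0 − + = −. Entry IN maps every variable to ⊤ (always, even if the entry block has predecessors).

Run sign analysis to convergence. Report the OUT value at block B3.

Answer: {a: ⊤, b: ⊤, c: ⊤, d: ⊤, e: +, f: ⊤}

Derivation:
Per-block solution:
  B0:  IN=(all ⊤)  OUT=(all ⊤)
  B1:  IN=(all ⊤)  OUT=(all ⊤)
  B2:  IN=(all ⊤)  OUT=(all ⊤)
  B3:  IN=(all ⊤)  OUT={e:+; rest ⊤}

Merge at B3: IN[B3] = OUT[B2] = {a: ⊤, b: ⊤, c: ⊤, d: ⊤, e: ⊤, f: ⊤}
Applying B3's transfer function to that IN value gives OUT[B3] (row B3 above).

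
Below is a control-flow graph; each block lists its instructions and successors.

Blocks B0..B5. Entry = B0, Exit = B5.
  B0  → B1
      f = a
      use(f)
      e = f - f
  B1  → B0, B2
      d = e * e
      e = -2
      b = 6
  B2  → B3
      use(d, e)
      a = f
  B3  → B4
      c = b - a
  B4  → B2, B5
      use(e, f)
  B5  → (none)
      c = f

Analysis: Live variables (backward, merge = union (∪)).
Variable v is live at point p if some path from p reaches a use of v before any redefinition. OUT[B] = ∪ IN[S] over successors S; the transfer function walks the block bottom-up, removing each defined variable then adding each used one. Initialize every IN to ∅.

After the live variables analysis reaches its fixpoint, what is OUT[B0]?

Fixpoint table:
  B0:   IN={a}   OUT={a, e, f}
  B1:   IN={a, e, f}   OUT={a, b, d, e, f}
  B2:   IN={b, d, e, f}   OUT={a, b, d, e, f}
  B3:   IN={a, b, d, e, f}   OUT={b, d, e, f}
  B4:   IN={b, d, e, f}   OUT={b, d, e, f}
  B5:   IN={f}   OUT={}

Merge at B0: OUT[B0] = IN[B1] = {a, e, f}

Answer: {a, e, f}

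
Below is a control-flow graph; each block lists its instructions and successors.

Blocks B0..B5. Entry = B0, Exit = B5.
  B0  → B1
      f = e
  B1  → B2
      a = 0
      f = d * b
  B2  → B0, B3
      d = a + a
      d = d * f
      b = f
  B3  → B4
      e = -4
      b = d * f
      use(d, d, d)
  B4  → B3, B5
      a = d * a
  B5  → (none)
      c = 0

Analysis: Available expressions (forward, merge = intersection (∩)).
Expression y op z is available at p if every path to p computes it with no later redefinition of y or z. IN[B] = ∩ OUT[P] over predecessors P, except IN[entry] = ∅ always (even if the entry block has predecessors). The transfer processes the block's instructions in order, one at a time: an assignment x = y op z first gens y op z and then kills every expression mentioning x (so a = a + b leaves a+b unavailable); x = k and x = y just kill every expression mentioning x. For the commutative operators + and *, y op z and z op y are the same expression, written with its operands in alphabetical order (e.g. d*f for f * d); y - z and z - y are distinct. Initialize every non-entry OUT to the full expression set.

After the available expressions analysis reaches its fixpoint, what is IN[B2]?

Answer: {b*d}

Trace:
Fixpoint table:
  B0:  IN={}  OUT={}
  B1:  IN={}  OUT={b*d}
  B2:  IN={b*d}  OUT={a+a}
  B3:  IN={}  OUT={d*f}
  B4:  IN={d*f}  OUT={d*f}
  B5:  IN={d*f}  OUT={d*f}

Merge at B2: IN[B2] = OUT[B1] = {b*d}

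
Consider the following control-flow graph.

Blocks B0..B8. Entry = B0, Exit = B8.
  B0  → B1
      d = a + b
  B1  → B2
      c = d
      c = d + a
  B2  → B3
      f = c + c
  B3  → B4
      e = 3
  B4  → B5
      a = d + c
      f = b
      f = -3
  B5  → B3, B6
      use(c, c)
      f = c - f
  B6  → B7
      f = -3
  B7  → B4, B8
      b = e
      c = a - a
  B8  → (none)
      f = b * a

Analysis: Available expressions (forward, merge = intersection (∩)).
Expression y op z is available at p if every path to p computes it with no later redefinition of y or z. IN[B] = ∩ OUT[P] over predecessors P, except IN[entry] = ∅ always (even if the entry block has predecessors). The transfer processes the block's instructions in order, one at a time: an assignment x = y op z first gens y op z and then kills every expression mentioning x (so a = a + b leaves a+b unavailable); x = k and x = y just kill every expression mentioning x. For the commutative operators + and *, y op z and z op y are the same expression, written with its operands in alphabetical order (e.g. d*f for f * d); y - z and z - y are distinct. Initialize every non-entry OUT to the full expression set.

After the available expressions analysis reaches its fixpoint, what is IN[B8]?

Converged values:
  B0:   IN={}   OUT={a+b}
  B1:   IN={a+b}   OUT={a+b, a+d}
  B2:   IN={a+b, a+d}   OUT={a+b, a+d, c+c}
  B3:   IN={}   OUT={}
  B4:   IN={}   OUT={c+d}
  B5:   IN={c+d}   OUT={c+d}
  B6:   IN={c+d}   OUT={c+d}
  B7:   IN={c+d}   OUT={a-a}
  B8:   IN={a-a}   OUT={a*b, a-a}

Merge at B8: IN[B8] = OUT[B7] = {a-a}

Answer: {a-a}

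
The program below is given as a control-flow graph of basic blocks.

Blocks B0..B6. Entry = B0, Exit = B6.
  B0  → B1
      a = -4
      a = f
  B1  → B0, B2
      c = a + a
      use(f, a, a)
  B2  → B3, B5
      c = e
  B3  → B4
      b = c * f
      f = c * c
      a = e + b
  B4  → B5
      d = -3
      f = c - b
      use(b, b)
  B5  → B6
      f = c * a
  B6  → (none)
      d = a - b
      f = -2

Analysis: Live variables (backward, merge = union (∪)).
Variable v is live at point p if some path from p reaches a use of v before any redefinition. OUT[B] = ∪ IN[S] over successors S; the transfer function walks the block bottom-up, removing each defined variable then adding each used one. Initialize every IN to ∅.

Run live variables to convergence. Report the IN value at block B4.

Answer: {a, b, c}

Derivation:
Per-block solution:
  B0:  IN={b, e, f}  OUT={a, b, e, f}
  B1:  IN={a, b, e, f}  OUT={a, b, e, f}
  B2:  IN={a, b, e, f}  OUT={a, b, c, e, f}
  B3:  IN={c, e, f}  OUT={a, b, c}
  B4:  IN={a, b, c}  OUT={a, b, c}
  B5:  IN={a, b, c}  OUT={a, b}
  B6:  IN={a, b}  OUT={}

Merge at B4: OUT[B4] = IN[B5] = {a, b, c}
Applying B4's transfer function to that OUT value gives IN[B4] (row B4 above).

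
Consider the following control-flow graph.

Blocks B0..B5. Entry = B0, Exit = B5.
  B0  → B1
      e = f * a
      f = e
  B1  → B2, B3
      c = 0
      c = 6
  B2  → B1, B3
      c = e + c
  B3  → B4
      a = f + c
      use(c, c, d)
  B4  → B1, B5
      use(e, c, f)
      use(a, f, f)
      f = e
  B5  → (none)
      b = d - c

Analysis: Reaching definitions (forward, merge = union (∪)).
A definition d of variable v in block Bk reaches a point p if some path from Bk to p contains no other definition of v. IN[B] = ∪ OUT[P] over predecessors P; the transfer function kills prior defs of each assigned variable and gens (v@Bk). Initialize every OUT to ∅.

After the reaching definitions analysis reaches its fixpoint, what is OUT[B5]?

Converged values:
  B0:   IN={}   OUT={e@B0, f@B0}
  B1:   IN={a@B3, c@B1, c@B2, e@B0, f@B0, f@B4}   OUT={a@B3, c@B1, e@B0, f@B0, f@B4}
  B2:   IN={a@B3, c@B1, e@B0, f@B0, f@B4}   OUT={a@B3, c@B2, e@B0, f@B0, f@B4}
  B3:   IN={a@B3, c@B1, c@B2, e@B0, f@B0, f@B4}   OUT={a@B3, c@B1, c@B2, e@B0, f@B0, f@B4}
  B4:   IN={a@B3, c@B1, c@B2, e@B0, f@B0, f@B4}   OUT={a@B3, c@B1, c@B2, e@B0, f@B4}
  B5:   IN={a@B3, c@B1, c@B2, e@B0, f@B4}   OUT={a@B3, b@B5, c@B1, c@B2, e@B0, f@B4}

Merge at B5: IN[B5] = OUT[B4] = {a@B3, c@B1, c@B2, e@B0, f@B4}
Applying B5's transfer function to that IN value gives OUT[B5] (row B5 above).

Answer: {a@B3, b@B5, c@B1, c@B2, e@B0, f@B4}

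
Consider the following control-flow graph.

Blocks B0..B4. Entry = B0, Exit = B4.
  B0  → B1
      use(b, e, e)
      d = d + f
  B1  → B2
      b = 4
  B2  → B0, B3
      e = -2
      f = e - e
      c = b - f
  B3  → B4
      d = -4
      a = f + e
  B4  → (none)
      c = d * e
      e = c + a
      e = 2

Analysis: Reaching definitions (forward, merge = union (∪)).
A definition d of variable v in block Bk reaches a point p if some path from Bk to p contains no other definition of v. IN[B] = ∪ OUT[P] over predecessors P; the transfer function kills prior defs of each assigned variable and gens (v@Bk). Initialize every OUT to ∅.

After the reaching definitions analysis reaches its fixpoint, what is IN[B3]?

Fixpoint table:
  B0:  IN={b@B1, c@B2, d@B0, e@B2, f@B2}  OUT={b@B1, c@B2, d@B0, e@B2, f@B2}
  B1:  IN={b@B1, c@B2, d@B0, e@B2, f@B2}  OUT={b@B1, c@B2, d@B0, e@B2, f@B2}
  B2:  IN={b@B1, c@B2, d@B0, e@B2, f@B2}  OUT={b@B1, c@B2, d@B0, e@B2, f@B2}
  B3:  IN={b@B1, c@B2, d@B0, e@B2, f@B2}  OUT={a@B3, b@B1, c@B2, d@B3, e@B2, f@B2}
  B4:  IN={a@B3, b@B1, c@B2, d@B3, e@B2, f@B2}  OUT={a@B3, b@B1, c@B4, d@B3, e@B4, f@B2}

Merge at B3: IN[B3] = OUT[B2] = {b@B1, c@B2, d@B0, e@B2, f@B2}

Answer: {b@B1, c@B2, d@B0, e@B2, f@B2}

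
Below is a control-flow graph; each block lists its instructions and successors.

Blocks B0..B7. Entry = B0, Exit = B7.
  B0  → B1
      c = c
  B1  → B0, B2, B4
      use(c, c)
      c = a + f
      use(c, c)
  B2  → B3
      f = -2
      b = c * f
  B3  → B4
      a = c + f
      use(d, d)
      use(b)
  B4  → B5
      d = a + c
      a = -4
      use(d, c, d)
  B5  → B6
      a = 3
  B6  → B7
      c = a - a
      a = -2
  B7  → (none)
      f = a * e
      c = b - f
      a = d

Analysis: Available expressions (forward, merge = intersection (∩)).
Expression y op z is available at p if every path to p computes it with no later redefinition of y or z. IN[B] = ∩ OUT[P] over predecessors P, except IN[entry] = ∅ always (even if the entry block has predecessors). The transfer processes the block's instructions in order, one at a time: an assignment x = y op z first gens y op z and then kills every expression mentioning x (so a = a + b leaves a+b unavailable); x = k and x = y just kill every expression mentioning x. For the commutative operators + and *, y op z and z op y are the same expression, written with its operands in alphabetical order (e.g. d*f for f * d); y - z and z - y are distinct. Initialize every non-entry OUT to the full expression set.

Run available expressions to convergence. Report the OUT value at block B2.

Converged values:
  B0:  IN={}  OUT={}
  B1:  IN={}  OUT={a+f}
  B2:  IN={a+f}  OUT={c*f}
  B3:  IN={c*f}  OUT={c*f, c+f}
  B4:  IN={}  OUT={}
  B5:  IN={}  OUT={}
  B6:  IN={}  OUT={}
  B7:  IN={}  OUT={b-f}

Merge at B2: IN[B2] = OUT[B1] = {a+f}
Applying B2's transfer function to that IN value gives OUT[B2] (row B2 above).

Answer: {c*f}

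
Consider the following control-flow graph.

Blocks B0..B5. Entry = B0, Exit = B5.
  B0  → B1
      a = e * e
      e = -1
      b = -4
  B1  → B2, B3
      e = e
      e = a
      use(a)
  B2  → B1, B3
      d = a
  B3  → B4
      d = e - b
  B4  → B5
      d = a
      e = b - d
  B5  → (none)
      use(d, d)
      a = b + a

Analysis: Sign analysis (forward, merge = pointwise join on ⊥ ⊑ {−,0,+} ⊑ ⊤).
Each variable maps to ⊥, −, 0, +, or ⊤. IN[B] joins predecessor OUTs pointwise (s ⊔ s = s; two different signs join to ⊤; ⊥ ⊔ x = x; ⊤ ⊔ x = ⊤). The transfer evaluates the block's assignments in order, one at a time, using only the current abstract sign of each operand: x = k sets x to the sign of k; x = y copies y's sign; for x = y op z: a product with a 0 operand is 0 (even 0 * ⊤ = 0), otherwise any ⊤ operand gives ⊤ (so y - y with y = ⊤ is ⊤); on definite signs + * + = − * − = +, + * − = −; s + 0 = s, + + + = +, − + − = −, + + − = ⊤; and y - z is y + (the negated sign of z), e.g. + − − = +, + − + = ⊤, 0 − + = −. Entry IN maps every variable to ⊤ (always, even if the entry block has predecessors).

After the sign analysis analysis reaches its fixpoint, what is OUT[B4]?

Answer: {a: ⊤, b: -, c: ⊤, d: ⊤, e: ⊤, f: ⊤}

Working:
Converged values:
  B0:   IN=(all ⊤)   OUT={b:-, e:-; rest ⊤}
  B1:   IN={b:-; rest ⊤}   OUT={b:-; rest ⊤}
  B2:   IN={b:-; rest ⊤}   OUT={b:-; rest ⊤}
  B3:   IN={b:-; rest ⊤}   OUT={b:-; rest ⊤}
  B4:   IN={b:-; rest ⊤}   OUT={b:-; rest ⊤}
  B5:   IN={b:-; rest ⊤}   OUT={b:-; rest ⊤}

Merge at B4: IN[B4] = OUT[B3] = {a: ⊤, b: -, c: ⊤, d: ⊤, e: ⊤, f: ⊤}
Applying B4's transfer function to that IN value gives OUT[B4] (row B4 above).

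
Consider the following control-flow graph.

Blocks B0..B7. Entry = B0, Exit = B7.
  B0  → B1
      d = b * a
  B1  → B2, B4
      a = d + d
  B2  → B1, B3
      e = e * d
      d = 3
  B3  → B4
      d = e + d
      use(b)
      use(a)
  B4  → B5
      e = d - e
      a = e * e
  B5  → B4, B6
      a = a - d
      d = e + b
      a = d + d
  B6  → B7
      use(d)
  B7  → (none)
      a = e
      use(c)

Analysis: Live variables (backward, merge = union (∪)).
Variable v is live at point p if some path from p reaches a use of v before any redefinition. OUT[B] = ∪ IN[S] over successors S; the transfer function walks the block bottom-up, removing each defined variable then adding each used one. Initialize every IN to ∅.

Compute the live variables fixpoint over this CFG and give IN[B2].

Fixpoint table:
  B0: | IN={a, b, c, e} | OUT={b, c, d, e}
  B1: | IN={b, c, d, e} | OUT={a, b, c, d, e}
  B2: | IN={a, b, c, d, e} | OUT={a, b, c, d, e}
  B3: | IN={a, b, c, d, e} | OUT={b, c, d, e}
  B4: | IN={b, c, d, e} | OUT={a, b, c, d, e}
  B5: | IN={a, b, c, d, e} | OUT={b, c, d, e}
  B6: | IN={c, d, e} | OUT={c, e}
  B7: | IN={c, e} | OUT={}

Merge at B2: OUT[B2] = IN[B1] ⊔ IN[B3] = {a, b, c, d, e}
Applying B2's transfer function to that OUT value gives IN[B2] (row B2 above).

Answer: {a, b, c, d, e}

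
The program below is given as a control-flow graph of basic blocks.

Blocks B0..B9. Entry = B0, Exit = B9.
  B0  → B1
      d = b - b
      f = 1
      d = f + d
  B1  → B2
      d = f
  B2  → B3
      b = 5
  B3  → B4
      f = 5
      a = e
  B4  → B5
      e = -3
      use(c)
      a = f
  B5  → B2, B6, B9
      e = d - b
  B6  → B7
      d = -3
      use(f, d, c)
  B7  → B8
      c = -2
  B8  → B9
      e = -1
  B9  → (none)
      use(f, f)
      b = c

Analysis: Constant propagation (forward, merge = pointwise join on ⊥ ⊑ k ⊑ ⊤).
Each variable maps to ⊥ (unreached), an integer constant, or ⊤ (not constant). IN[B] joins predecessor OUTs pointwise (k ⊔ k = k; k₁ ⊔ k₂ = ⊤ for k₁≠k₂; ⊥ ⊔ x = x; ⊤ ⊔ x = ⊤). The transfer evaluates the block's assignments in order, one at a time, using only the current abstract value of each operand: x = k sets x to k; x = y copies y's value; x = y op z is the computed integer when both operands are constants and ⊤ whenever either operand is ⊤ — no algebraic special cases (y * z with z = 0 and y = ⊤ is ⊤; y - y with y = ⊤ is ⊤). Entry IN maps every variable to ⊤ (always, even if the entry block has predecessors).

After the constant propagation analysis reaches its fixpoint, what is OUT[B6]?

Answer: {a: 5, b: 5, c: ⊤, d: -3, e: -4, f: 5}

Trace:
Fixpoint table:
  B0:   IN=(all ⊤)   OUT={f:1; rest ⊤}
  B1:   IN={f:1; rest ⊤}   OUT={d:1, f:1; rest ⊤}
  B2:   IN={d:1; rest ⊤}   OUT={b:5, d:1; rest ⊤}
  B3:   IN={b:5, d:1; rest ⊤}   OUT={b:5, d:1, f:5; rest ⊤}
  B4:   IN={b:5, d:1, f:5; rest ⊤}   OUT={a:5, b:5, d:1, e:-3, f:5; rest ⊤}
  B5:   IN={a:5, b:5, d:1, e:-3, f:5; rest ⊤}   OUT={a:5, b:5, d:1, e:-4, f:5; rest ⊤}
  B6:   IN={a:5, b:5, d:1, e:-4, f:5; rest ⊤}   OUT={a:5, b:5, d:-3, e:-4, f:5; rest ⊤}
  B7:   IN={a:5, b:5, d:-3, e:-4, f:5; rest ⊤}   OUT={a:5, b:5, c:-2, d:-3, e:-4, f:5; rest ⊤}
  B8:   IN={a:5, b:5, c:-2, d:-3, e:-4, f:5; rest ⊤}   OUT={a:5, b:5, c:-2, d:-3, e:-1, f:5; rest ⊤}
  B9:   IN={a:5, b:5, f:5; rest ⊤}   OUT={a:5, f:5; rest ⊤}

Merge at B6: IN[B6] = OUT[B5] = {a: 5, b: 5, c: ⊤, d: 1, e: -4, f: 5}
Applying B6's transfer function to that IN value gives OUT[B6] (row B6 above).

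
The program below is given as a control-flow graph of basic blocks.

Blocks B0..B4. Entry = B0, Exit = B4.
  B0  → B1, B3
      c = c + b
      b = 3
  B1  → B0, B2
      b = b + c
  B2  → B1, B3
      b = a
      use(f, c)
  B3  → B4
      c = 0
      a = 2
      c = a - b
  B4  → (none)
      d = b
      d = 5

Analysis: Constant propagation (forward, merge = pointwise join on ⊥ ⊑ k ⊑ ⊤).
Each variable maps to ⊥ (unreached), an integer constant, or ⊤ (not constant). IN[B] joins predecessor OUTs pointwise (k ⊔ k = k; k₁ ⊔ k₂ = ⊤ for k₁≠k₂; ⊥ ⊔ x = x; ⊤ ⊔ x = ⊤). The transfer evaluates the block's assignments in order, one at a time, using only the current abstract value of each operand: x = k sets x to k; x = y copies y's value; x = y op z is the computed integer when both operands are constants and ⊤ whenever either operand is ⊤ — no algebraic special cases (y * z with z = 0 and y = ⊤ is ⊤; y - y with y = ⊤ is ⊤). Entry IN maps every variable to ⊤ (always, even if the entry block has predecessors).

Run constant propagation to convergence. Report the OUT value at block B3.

Answer: {a: 2, b: ⊤, c: ⊤, d: ⊤, e: ⊤, f: ⊤}

Derivation:
Per-block solution:
  B0: | IN=(all ⊤) | OUT={b:3; rest ⊤}
  B1: | IN=(all ⊤) | OUT=(all ⊤)
  B2: | IN=(all ⊤) | OUT=(all ⊤)
  B3: | IN=(all ⊤) | OUT={a:2; rest ⊤}
  B4: | IN={a:2; rest ⊤} | OUT={a:2, d:5; rest ⊤}

Merge at B3: IN[B3] = OUT[B0] ⊔ OUT[B2] = {a: ⊤, b: ⊤, c: ⊤, d: ⊤, e: ⊤, f: ⊤}
Applying B3's transfer function to that IN value gives OUT[B3] (row B3 above).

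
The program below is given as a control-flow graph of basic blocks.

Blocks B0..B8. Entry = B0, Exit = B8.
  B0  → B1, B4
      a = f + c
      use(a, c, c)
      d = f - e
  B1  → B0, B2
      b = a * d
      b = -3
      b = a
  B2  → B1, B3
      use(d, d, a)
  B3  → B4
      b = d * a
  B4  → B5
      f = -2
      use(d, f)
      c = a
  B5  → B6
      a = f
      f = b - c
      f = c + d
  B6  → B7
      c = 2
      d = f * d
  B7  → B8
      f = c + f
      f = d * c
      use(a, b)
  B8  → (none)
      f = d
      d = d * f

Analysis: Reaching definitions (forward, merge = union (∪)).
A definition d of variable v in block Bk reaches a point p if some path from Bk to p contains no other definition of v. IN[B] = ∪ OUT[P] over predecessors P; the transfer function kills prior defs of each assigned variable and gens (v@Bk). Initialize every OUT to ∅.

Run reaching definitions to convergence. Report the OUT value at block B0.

Per-block solution:
  B0:   IN={a@B0, b@B1, d@B0}   OUT={a@B0, b@B1, d@B0}
  B1:   IN={a@B0, b@B1, d@B0}   OUT={a@B0, b@B1, d@B0}
  B2:   IN={a@B0, b@B1, d@B0}   OUT={a@B0, b@B1, d@B0}
  B3:   IN={a@B0, b@B1, d@B0}   OUT={a@B0, b@B3, d@B0}
  B4:   IN={a@B0, b@B1, b@B3, d@B0}   OUT={a@B0, b@B1, b@B3, c@B4, d@B0, f@B4}
  B5:   IN={a@B0, b@B1, b@B3, c@B4, d@B0, f@B4}   OUT={a@B5, b@B1, b@B3, c@B4, d@B0, f@B5}
  B6:   IN={a@B5, b@B1, b@B3, c@B4, d@B0, f@B5}   OUT={a@B5, b@B1, b@B3, c@B6, d@B6, f@B5}
  B7:   IN={a@B5, b@B1, b@B3, c@B6, d@B6, f@B5}   OUT={a@B5, b@B1, b@B3, c@B6, d@B6, f@B7}
  B8:   IN={a@B5, b@B1, b@B3, c@B6, d@B6, f@B7}   OUT={a@B5, b@B1, b@B3, c@B6, d@B8, f@B8}

Merge at B0 (entry node, so the boundary value {} is joined with the incoming edge(s)): IN[B0] = {} ⊔ OUT[B1] = {a@B0, b@B1, d@B0}
Applying B0's transfer function to that IN value gives OUT[B0] (row B0 above).

Answer: {a@B0, b@B1, d@B0}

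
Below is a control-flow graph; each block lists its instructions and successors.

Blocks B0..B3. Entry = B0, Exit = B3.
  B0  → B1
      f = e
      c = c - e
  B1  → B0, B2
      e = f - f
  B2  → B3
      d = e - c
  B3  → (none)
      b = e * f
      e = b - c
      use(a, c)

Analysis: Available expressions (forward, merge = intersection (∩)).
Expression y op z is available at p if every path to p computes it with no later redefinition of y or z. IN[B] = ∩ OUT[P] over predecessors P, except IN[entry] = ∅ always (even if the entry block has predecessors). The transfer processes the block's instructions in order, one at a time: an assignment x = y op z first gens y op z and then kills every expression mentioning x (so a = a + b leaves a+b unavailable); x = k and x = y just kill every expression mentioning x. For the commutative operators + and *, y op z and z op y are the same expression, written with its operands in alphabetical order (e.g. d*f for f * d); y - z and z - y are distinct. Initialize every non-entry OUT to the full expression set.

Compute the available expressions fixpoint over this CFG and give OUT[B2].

Answer: {e-c, f-f}

Trace:
Fixpoint table:
  B0: | IN={} | OUT={}
  B1: | IN={} | OUT={f-f}
  B2: | IN={f-f} | OUT={e-c, f-f}
  B3: | IN={e-c, f-f} | OUT={b-c, f-f}

Merge at B2: IN[B2] = OUT[B1] = {f-f}
Applying B2's transfer function to that IN value gives OUT[B2] (row B2 above).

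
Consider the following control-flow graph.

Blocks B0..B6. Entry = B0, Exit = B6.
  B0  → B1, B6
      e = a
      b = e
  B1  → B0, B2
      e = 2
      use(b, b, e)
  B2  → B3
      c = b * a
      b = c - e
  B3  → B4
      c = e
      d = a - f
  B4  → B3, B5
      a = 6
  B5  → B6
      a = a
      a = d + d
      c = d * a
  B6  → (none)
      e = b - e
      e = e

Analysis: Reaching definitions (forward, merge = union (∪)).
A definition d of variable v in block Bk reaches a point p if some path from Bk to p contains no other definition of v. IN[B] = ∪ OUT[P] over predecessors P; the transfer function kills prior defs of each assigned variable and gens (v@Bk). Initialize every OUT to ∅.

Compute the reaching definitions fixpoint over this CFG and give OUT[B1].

Answer: {b@B0, e@B1}

Derivation:
Per-block solution:
  B0:  IN={b@B0, e@B1}  OUT={b@B0, e@B0}
  B1:  IN={b@B0, e@B0}  OUT={b@B0, e@B1}
  B2:  IN={b@B0, e@B1}  OUT={b@B2, c@B2, e@B1}
  B3:  IN={a@B4, b@B2, c@B2, c@B3, d@B3, e@B1}  OUT={a@B4, b@B2, c@B3, d@B3, e@B1}
  B4:  IN={a@B4, b@B2, c@B3, d@B3, e@B1}  OUT={a@B4, b@B2, c@B3, d@B3, e@B1}
  B5:  IN={a@B4, b@B2, c@B3, d@B3, e@B1}  OUT={a@B5, b@B2, c@B5, d@B3, e@B1}
  B6:  IN={a@B5, b@B0, b@B2, c@B5, d@B3, e@B0, e@B1}  OUT={a@B5, b@B0, b@B2, c@B5, d@B3, e@B6}

Merge at B1: IN[B1] = OUT[B0] = {b@B0, e@B0}
Applying B1's transfer function to that IN value gives OUT[B1] (row B1 above).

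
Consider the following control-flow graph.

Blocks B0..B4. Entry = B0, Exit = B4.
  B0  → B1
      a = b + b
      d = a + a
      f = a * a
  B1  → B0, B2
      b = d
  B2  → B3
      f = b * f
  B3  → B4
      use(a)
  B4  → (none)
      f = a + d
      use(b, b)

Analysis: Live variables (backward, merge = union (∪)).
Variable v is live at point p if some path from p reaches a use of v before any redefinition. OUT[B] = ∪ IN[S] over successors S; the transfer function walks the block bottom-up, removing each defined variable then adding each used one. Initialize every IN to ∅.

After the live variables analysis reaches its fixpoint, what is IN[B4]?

Answer: {a, b, d}

Trace:
Converged values:
  B0:   IN={b}   OUT={a, d, f}
  B1:   IN={a, d, f}   OUT={a, b, d, f}
  B2:   IN={a, b, d, f}   OUT={a, b, d}
  B3:   IN={a, b, d}   OUT={a, b, d}
  B4:   IN={a, b, d}   OUT={}

B4 is the boundary node: OUT[B4] = {}
Applying B4's transfer function to that OUT value gives IN[B4] (row B4 above).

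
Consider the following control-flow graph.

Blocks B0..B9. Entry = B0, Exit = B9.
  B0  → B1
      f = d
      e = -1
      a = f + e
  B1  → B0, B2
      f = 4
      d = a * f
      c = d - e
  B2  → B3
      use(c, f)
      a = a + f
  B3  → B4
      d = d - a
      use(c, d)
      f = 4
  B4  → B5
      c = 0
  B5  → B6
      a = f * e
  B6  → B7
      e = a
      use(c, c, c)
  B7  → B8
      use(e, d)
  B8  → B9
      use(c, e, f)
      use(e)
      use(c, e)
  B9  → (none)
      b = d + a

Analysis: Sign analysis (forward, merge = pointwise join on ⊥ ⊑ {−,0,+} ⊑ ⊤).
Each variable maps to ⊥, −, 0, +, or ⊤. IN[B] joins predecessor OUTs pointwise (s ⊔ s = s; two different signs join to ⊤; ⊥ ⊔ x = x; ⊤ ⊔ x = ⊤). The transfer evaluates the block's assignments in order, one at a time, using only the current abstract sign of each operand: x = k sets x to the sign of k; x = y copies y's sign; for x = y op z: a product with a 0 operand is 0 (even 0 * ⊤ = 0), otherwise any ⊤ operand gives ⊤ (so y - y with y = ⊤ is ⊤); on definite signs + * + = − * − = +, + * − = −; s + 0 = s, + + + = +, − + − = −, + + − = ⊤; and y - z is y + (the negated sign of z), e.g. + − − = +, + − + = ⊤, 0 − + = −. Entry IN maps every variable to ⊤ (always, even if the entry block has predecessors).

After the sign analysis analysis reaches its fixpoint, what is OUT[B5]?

Answer: {a: -, b: ⊤, c: 0, d: ⊤, e: -, f: +}

Trace:
Fixpoint table:
  B0:  IN=(all ⊤)  OUT={e:-; rest ⊤}
  B1:  IN={e:-; rest ⊤}  OUT={e:-, f:+; rest ⊤}
  B2:  IN={e:-, f:+; rest ⊤}  OUT={e:-, f:+; rest ⊤}
  B3:  IN={e:-, f:+; rest ⊤}  OUT={e:-, f:+; rest ⊤}
  B4:  IN={e:-, f:+; rest ⊤}  OUT={c:0, e:-, f:+; rest ⊤}
  B5:  IN={c:0, e:-, f:+; rest ⊤}  OUT={a:-, c:0, e:-, f:+; rest ⊤}
  B6:  IN={a:-, c:0, e:-, f:+; rest ⊤}  OUT={a:-, c:0, e:-, f:+; rest ⊤}
  B7:  IN={a:-, c:0, e:-, f:+; rest ⊤}  OUT={a:-, c:0, e:-, f:+; rest ⊤}
  B8:  IN={a:-, c:0, e:-, f:+; rest ⊤}  OUT={a:-, c:0, e:-, f:+; rest ⊤}
  B9:  IN={a:-, c:0, e:-, f:+; rest ⊤}  OUT={a:-, c:0, e:-, f:+; rest ⊤}

Merge at B5: IN[B5] = OUT[B4] = {a: ⊤, b: ⊤, c: 0, d: ⊤, e: -, f: +}
Applying B5's transfer function to that IN value gives OUT[B5] (row B5 above).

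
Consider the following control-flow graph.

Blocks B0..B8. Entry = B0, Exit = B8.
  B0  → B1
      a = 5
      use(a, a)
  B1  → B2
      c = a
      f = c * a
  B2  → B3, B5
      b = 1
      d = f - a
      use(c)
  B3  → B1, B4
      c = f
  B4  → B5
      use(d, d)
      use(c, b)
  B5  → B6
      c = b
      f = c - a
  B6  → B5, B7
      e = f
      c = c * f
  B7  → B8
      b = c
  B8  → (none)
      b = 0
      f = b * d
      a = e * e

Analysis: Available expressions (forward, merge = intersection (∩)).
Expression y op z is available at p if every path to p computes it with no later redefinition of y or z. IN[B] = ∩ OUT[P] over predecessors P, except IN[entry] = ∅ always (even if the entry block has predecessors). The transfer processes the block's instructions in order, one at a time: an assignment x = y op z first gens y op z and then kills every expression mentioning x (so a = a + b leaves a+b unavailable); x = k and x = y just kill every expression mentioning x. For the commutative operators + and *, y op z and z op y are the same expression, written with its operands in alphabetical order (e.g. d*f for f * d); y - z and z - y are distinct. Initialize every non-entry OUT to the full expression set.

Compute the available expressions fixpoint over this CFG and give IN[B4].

Answer: {f-a}

Working:
Converged values:
  B0:  IN={}  OUT={}
  B1:  IN={}  OUT={a*c}
  B2:  IN={a*c}  OUT={a*c, f-a}
  B3:  IN={a*c, f-a}  OUT={f-a}
  B4:  IN={f-a}  OUT={f-a}
  B5:  IN={}  OUT={c-a}
  B6:  IN={c-a}  OUT={}
  B7:  IN={}  OUT={}
  B8:  IN={}  OUT={b*d, e*e}

Merge at B4: IN[B4] = OUT[B3] = {f-a}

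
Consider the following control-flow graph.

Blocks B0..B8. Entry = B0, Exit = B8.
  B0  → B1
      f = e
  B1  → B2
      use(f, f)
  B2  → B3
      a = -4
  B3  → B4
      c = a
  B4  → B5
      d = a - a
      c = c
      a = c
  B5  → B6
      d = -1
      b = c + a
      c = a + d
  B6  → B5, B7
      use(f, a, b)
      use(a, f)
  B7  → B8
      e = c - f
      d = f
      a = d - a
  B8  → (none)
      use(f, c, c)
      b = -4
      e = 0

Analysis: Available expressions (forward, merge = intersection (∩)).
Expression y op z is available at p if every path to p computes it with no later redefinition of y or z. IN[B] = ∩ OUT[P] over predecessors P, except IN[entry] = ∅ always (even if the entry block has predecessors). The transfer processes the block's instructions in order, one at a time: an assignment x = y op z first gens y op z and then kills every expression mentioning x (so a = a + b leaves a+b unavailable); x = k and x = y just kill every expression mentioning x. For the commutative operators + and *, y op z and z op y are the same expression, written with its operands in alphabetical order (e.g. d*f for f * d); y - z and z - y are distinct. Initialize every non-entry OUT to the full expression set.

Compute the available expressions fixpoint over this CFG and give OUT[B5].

Per-block solution:
  B0:   IN={}   OUT={}
  B1:   IN={}   OUT={}
  B2:   IN={}   OUT={}
  B3:   IN={}   OUT={}
  B4:   IN={}   OUT={}
  B5:   IN={}   OUT={a+d}
  B6:   IN={a+d}   OUT={a+d}
  B7:   IN={a+d}   OUT={c-f}
  B8:   IN={c-f}   OUT={c-f}

Merge at B5: IN[B5] = OUT[B4] ∩ OUT[B6] = {}
Applying B5's transfer function to that IN value gives OUT[B5] (row B5 above).

Answer: {a+d}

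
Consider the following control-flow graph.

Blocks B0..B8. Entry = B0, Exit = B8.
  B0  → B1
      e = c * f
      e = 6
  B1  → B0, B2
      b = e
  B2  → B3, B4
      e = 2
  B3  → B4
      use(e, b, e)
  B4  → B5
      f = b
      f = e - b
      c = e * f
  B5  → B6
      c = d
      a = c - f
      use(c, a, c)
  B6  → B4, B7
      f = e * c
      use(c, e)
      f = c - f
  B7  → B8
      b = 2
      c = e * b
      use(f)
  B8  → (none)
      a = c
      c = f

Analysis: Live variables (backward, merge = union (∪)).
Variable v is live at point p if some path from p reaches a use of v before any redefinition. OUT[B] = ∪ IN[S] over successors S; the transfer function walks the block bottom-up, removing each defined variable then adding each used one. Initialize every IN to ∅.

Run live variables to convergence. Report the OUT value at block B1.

Answer: {b, c, d, f}

Working:
Fixpoint table:
  B0: | IN={c, d, f} | OUT={c, d, e, f}
  B1: | IN={c, d, e, f} | OUT={b, c, d, f}
  B2: | IN={b, d} | OUT={b, d, e}
  B3: | IN={b, d, e} | OUT={b, d, e}
  B4: | IN={b, d, e} | OUT={b, d, e, f}
  B5: | IN={b, d, e, f} | OUT={b, c, d, e}
  B6: | IN={b, c, d, e} | OUT={b, d, e, f}
  B7: | IN={e, f} | OUT={c, f}
  B8: | IN={c, f} | OUT={}

Merge at B1: OUT[B1] = IN[B0] ⊔ IN[B2] = {b, c, d, f}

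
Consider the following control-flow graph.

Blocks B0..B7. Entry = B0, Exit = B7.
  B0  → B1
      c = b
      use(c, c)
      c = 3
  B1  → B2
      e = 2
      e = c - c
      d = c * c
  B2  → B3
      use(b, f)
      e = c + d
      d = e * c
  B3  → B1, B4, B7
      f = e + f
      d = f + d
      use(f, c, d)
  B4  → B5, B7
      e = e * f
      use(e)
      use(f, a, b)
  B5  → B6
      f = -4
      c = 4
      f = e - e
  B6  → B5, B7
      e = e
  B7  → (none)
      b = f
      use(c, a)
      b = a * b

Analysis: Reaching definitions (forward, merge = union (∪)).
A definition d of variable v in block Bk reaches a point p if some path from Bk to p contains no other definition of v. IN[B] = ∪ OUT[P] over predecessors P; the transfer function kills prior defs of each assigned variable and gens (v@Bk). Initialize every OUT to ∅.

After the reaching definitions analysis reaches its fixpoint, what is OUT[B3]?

Fixpoint table:
  B0:  IN={}  OUT={c@B0}
  B1:  IN={c@B0, d@B3, e@B2, f@B3}  OUT={c@B0, d@B1, e@B1, f@B3}
  B2:  IN={c@B0, d@B1, e@B1, f@B3}  OUT={c@B0, d@B2, e@B2, f@B3}
  B3:  IN={c@B0, d@B2, e@B2, f@B3}  OUT={c@B0, d@B3, e@B2, f@B3}
  B4:  IN={c@B0, d@B3, e@B2, f@B3}  OUT={c@B0, d@B3, e@B4, f@B3}
  B5:  IN={c@B0, c@B5, d@B3, e@B4, e@B6, f@B3, f@B5}  OUT={c@B5, d@B3, e@B4, e@B6, f@B5}
  B6:  IN={c@B5, d@B3, e@B4, e@B6, f@B5}  OUT={c@B5, d@B3, e@B6, f@B5}
  B7:  IN={c@B0, c@B5, d@B3, e@B2, e@B4, e@B6, f@B3, f@B5}  OUT={b@B7, c@B0, c@B5, d@B3, e@B2, e@B4, e@B6, f@B3, f@B5}

Merge at B3: IN[B3] = OUT[B2] = {c@B0, d@B2, e@B2, f@B3}
Applying B3's transfer function to that IN value gives OUT[B3] (row B3 above).

Answer: {c@B0, d@B3, e@B2, f@B3}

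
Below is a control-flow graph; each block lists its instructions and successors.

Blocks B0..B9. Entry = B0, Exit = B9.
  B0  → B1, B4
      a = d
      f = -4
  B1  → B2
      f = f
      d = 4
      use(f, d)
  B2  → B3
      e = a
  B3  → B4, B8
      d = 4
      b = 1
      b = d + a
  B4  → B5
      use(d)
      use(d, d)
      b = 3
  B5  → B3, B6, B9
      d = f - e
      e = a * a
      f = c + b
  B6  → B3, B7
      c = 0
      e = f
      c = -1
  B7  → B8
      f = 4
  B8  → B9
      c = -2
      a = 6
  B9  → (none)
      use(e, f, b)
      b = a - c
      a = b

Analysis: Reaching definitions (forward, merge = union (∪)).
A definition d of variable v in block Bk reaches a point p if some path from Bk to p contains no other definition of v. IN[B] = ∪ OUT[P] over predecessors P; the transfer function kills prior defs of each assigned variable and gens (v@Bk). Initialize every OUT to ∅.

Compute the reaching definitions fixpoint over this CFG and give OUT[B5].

Answer: {a@B0, b@B4, c@B6, d@B5, e@B5, f@B5}

Trace:
Per-block solution:
  B0:  IN={}  OUT={a@B0, f@B0}
  B1:  IN={a@B0, f@B0}  OUT={a@B0, d@B1, f@B1}
  B2:  IN={a@B0, d@B1, f@B1}  OUT={a@B0, d@B1, e@B2, f@B1}
  B3:  IN={a@B0, b@B4, c@B6, d@B1, d@B5, e@B2, e@B5, e@B6, f@B1, f@B5}  OUT={a@B0, b@B3, c@B6, d@B3, e@B2, e@B5, e@B6, f@B1, f@B5}
  B4:  IN={a@B0, b@B3, c@B6, d@B3, e@B2, e@B5, e@B6, f@B0, f@B1, f@B5}  OUT={a@B0, b@B4, c@B6, d@B3, e@B2, e@B5, e@B6, f@B0, f@B1, f@B5}
  B5:  IN={a@B0, b@B4, c@B6, d@B3, e@B2, e@B5, e@B6, f@B0, f@B1, f@B5}  OUT={a@B0, b@B4, c@B6, d@B5, e@B5, f@B5}
  B6:  IN={a@B0, b@B4, c@B6, d@B5, e@B5, f@B5}  OUT={a@B0, b@B4, c@B6, d@B5, e@B6, f@B5}
  B7:  IN={a@B0, b@B4, c@B6, d@B5, e@B6, f@B5}  OUT={a@B0, b@B4, c@B6, d@B5, e@B6, f@B7}
  B8:  IN={a@B0, b@B3, b@B4, c@B6, d@B3, d@B5, e@B2, e@B5, e@B6, f@B1, f@B5, f@B7}  OUT={a@B8, b@B3, b@B4, c@B8, d@B3, d@B5, e@B2, e@B5, e@B6, f@B1, f@B5, f@B7}
  B9:  IN={a@B0, a@B8, b@B3, b@B4, c@B6, c@B8, d@B3, d@B5, e@B2, e@B5, e@B6, f@B1, f@B5, f@B7}  OUT={a@B9, b@B9, c@B6, c@B8, d@B3, d@B5, e@B2, e@B5, e@B6, f@B1, f@B5, f@B7}

Merge at B5: IN[B5] = OUT[B4] = {a@B0, b@B4, c@B6, d@B3, e@B2, e@B5, e@B6, f@B0, f@B1, f@B5}
Applying B5's transfer function to that IN value gives OUT[B5] (row B5 above).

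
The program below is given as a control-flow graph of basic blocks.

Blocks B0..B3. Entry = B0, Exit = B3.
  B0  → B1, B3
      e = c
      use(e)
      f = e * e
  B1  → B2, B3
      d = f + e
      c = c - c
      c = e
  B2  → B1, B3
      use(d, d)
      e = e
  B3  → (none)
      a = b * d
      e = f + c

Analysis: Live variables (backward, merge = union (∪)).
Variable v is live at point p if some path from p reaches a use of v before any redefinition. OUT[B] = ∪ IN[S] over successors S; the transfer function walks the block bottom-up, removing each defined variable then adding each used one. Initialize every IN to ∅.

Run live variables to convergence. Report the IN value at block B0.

Fixpoint table:
  B0:   IN={b, c, d}   OUT={b, c, d, e, f}
  B1:   IN={b, c, e, f}   OUT={b, c, d, e, f}
  B2:   IN={b, c, d, e, f}   OUT={b, c, d, e, f}
  B3:   IN={b, c, d, f}   OUT={}

Merge at B0: OUT[B0] = IN[B1] ⊔ IN[B3] = {b, c, d, e, f}
Applying B0's transfer function to that OUT value gives IN[B0] (row B0 above).

Answer: {b, c, d}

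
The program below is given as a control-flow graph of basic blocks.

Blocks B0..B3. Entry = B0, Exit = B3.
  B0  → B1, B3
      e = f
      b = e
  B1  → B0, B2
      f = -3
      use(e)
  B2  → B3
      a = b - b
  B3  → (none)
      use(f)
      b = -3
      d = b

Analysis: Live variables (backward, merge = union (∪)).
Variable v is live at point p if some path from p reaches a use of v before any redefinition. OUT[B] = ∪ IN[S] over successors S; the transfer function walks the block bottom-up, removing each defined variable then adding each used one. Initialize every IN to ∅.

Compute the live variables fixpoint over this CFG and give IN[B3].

Converged values:
  B0:   IN={f}   OUT={b, e, f}
  B1:   IN={b, e}   OUT={b, f}
  B2:   IN={b, f}   OUT={f}
  B3:   IN={f}   OUT={}

B3 is the boundary node: OUT[B3] = {}
Applying B3's transfer function to that OUT value gives IN[B3] (row B3 above).

Answer: {f}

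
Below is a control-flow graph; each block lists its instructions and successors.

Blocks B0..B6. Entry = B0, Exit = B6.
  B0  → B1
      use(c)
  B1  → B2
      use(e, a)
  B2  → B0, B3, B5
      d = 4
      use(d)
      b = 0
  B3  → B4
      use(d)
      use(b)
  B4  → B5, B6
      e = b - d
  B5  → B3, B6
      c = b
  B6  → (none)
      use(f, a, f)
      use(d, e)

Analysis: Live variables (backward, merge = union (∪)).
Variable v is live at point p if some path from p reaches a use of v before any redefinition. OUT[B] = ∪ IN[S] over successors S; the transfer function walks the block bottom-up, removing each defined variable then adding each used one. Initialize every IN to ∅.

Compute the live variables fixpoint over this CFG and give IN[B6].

Converged values:
  B0:  IN={a, c, e, f}  OUT={a, c, e, f}
  B1:  IN={a, c, e, f}  OUT={a, c, e, f}
  B2:  IN={a, c, e, f}  OUT={a, b, c, d, e, f}
  B3:  IN={a, b, d, f}  OUT={a, b, d, f}
  B4:  IN={a, b, d, f}  OUT={a, b, d, e, f}
  B5:  IN={a, b, d, e, f}  OUT={a, b, d, e, f}
  B6:  IN={a, d, e, f}  OUT={}

B6 is the boundary node: OUT[B6] = {}
Applying B6's transfer function to that OUT value gives IN[B6] (row B6 above).

Answer: {a, d, e, f}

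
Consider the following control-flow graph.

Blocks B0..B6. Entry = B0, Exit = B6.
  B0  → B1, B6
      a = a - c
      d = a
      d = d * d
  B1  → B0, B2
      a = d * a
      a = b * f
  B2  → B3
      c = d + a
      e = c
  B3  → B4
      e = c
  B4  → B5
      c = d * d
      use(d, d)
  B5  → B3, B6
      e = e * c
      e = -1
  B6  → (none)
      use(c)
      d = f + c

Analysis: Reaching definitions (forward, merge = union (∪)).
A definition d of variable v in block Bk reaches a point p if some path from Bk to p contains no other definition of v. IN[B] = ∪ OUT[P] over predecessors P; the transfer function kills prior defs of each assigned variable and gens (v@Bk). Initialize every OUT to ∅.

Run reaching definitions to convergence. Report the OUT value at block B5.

Converged values:
  B0:  IN={a@B1, d@B0}  OUT={a@B0, d@B0}
  B1:  IN={a@B0, d@B0}  OUT={a@B1, d@B0}
  B2:  IN={a@B1, d@B0}  OUT={a@B1, c@B2, d@B0, e@B2}
  B3:  IN={a@B1, c@B2, c@B4, d@B0, e@B2, e@B5}  OUT={a@B1, c@B2, c@B4, d@B0, e@B3}
  B4:  IN={a@B1, c@B2, c@B4, d@B0, e@B3}  OUT={a@B1, c@B4, d@B0, e@B3}
  B5:  IN={a@B1, c@B4, d@B0, e@B3}  OUT={a@B1, c@B4, d@B0, e@B5}
  B6:  IN={a@B0, a@B1, c@B4, d@B0, e@B5}  OUT={a@B0, a@B1, c@B4, d@B6, e@B5}

Merge at B5: IN[B5] = OUT[B4] = {a@B1, c@B4, d@B0, e@B3}
Applying B5's transfer function to that IN value gives OUT[B5] (row B5 above).

Answer: {a@B1, c@B4, d@B0, e@B5}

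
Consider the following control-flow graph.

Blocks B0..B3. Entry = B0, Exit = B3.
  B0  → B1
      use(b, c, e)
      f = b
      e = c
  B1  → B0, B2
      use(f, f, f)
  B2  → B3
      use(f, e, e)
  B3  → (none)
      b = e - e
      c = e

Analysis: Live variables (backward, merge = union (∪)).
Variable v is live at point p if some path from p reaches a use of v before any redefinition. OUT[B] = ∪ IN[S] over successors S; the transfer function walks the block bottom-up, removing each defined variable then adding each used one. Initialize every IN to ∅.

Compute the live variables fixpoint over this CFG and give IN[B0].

Answer: {b, c, e}

Trace:
Converged values:
  B0: | IN={b, c, e} | OUT={b, c, e, f}
  B1: | IN={b, c, e, f} | OUT={b, c, e, f}
  B2: | IN={e, f} | OUT={e}
  B3: | IN={e} | OUT={}

Merge at B0: OUT[B0] = IN[B1] = {b, c, e, f}
Applying B0's transfer function to that OUT value gives IN[B0] (row B0 above).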